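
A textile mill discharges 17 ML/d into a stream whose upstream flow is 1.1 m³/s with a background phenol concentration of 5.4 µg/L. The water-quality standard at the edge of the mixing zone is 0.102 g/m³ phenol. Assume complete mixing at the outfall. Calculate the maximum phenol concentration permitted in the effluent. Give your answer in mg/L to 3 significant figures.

17 ML/d = 0.1968 m³/s.
5.4 µg/L = 0.0054 mg/L.
Mass balance: 0.102·1.297 = 0.1968·Cₑ + 1.1·0.0054.
Cₑ = (0.1323 − 0.00594) / 0.1968 = 0.6421 mg/L.

0.642 mg/L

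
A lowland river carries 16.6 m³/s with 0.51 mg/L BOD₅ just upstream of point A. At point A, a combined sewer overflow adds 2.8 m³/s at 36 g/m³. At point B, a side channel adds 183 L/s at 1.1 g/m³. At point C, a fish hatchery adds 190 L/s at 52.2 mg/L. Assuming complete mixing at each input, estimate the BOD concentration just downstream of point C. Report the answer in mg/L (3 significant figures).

After input A: C = (16.6·0.51 + 2.8·36) / 19.4 = 5.632 mg/L.
183 L/s = 0.183 m³/s.
After input B: C = (19.4·5.632 + 0.183·1.1) / 19.58 = 5.59 mg/L.
190 L/s = 0.19 m³/s.
After input C: C = (19.58·5.59 + 0.19·52.2) / 19.77 = 6.038 mg/L.

6.04 mg/L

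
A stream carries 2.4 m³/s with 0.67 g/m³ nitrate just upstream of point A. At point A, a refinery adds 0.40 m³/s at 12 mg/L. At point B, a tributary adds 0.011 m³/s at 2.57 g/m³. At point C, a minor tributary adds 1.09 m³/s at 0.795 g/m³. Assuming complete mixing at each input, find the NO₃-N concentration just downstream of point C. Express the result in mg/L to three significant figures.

After input A: C = (2.4·0.67 + 0.4·12) / 2.8 = 2.289 mg/L.
After input B: C = (2.8·2.289 + 0.011·2.57) / 2.811 = 2.29 mg/L.
After input C: C = (2.811·2.29 + 1.09·0.795) / 3.901 = 1.872 mg/L.

1.87 mg/L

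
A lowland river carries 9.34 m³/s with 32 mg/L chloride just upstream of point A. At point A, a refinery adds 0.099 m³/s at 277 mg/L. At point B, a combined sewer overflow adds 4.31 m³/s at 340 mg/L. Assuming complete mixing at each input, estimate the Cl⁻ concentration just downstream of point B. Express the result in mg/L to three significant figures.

130 mg/L

After input A: C = (9.34·32 + 0.099·277) / 9.439 = 34.57 mg/L.
After input B: C = (9.439·34.57 + 4.31·340) / 13.75 = 130.3 mg/L.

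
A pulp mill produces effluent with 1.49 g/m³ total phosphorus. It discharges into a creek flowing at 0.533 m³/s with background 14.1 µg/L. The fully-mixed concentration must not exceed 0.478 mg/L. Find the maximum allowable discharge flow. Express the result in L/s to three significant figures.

14.1 µg/L = 0.0141 mg/L.
Mass balance at complete mixing: C_std·(Q_w + Q_r) = Q_w·C_e + Q_r·C_b.
Rearranging, Q_w = Q_r·(C_std − C_b)/(C_e − C_std) = 0.533·(0.478 − 0.0141) / (1.49 − 0.478) = 0.2443 m³/s.
= 244.3 L/s.

244 L/s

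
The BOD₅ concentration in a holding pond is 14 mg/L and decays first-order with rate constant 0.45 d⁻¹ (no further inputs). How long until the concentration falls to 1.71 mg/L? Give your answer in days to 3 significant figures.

4.67 d

t = ln(C₀/C)/k = ln(14/1.71)/0.45 = 2.103/0.45 = 4.672 d.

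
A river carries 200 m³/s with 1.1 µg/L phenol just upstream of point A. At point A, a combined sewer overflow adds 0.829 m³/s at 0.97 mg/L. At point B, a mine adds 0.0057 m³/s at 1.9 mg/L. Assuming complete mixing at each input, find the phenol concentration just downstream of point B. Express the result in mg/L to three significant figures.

1.1 µg/L = 0.0011 mg/L.
After input A: C = (200·0.0011 + 0.829·0.97) / 200.8 = 0.0051 mg/L.
After input B: C = (200.8·0.0051 + 0.0057·1.9) / 200.8 = 0.005153 mg/L.

0.00515 mg/L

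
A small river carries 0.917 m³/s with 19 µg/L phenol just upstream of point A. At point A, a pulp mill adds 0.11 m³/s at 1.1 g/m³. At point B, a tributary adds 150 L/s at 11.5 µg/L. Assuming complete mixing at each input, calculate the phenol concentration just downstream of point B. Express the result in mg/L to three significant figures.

19 µg/L = 0.019 mg/L.
After input A: C = (0.917·0.019 + 0.11·1.1) / 1.027 = 0.1348 mg/L.
150 L/s = 0.15 m³/s.
11.5 µg/L = 0.0115 mg/L.
After input B: C = (1.027·0.1348 + 0.15·0.0115) / 1.177 = 0.1191 mg/L.

0.119 mg/L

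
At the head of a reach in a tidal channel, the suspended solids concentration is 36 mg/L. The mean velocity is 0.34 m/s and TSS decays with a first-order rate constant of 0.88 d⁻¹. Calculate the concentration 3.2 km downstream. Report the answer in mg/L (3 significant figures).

Travel time t = 3.2 km / 0.34 m/s = 3200/0.34 = 9412 s = 0.1089 d.
First-order decay: C = 36·exp(−0.88·0.1089) = 36·0.9086 = 32.71 mg/L.

32.7 mg/L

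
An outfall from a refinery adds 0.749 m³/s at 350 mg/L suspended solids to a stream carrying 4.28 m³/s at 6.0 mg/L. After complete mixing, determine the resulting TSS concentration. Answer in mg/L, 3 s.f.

By mass balance at complete mixing, C = (0.749·350 + 4.28·6) / (0.749 + 4.28) = 287.8/5.029 = 57.23 mg/L.

57.2 mg/L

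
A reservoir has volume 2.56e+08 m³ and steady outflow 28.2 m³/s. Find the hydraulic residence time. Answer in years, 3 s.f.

Q = 28.2 m³/s × 3.156e+07 s/yr = 8.899e+08 m³/yr.
Hydraulic residence time τ = V/Q = 2.56e+08/8.899e+08 = 0.2877 yr.

0.288 yr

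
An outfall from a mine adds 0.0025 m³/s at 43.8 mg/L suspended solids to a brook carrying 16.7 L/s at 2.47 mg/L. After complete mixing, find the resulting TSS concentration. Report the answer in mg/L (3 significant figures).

16.7 L/s = 0.0167 m³/s.
By mass balance at complete mixing, C = (0.0025·43.8 + 0.0167·2.47) / (0.0025 + 0.0167) = 0.1507/0.0192 = 7.852 mg/L.

7.85 mg/L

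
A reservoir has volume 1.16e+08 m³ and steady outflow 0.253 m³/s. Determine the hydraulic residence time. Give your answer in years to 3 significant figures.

Q = 0.253 m³/s × 3.156e+07 s/yr = 7.984e+06 m³/yr.
Hydraulic residence time τ = V/Q = 1.16e+08/7.984e+06 = 14.53 yr.

14.5 yr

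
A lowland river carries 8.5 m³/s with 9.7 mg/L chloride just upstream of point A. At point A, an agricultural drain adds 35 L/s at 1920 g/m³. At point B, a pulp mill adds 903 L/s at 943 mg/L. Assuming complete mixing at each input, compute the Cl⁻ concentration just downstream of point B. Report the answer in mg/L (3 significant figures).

35 L/s = 0.035 m³/s.
After input A: C = (8.5·9.7 + 0.035·1920) / 8.535 = 17.53 mg/L.
903 L/s = 0.903 m³/s.
After input B: C = (8.535·17.53 + 0.903·943) / 9.438 = 106.1 mg/L.

106 mg/L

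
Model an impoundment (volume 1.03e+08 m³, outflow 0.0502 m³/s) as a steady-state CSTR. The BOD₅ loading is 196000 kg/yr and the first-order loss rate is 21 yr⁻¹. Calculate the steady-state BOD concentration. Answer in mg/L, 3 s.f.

0.0905 mg/L

Outflow Q = 0.0502 m³/s × 3.156e+07 s/yr = 1.584e+06 m³/yr.
Steady-state CSTR mass balance: W = Q·C + k·V·C, so C = W/(Q + kV).
Q + kV = 1.584e+06 + 21·1.03e+08 = 2.165e+09 m³/yr.
C = 196000/2.165e+09 = 9.055e-05 kg/m³ = 0.09055 mg/L.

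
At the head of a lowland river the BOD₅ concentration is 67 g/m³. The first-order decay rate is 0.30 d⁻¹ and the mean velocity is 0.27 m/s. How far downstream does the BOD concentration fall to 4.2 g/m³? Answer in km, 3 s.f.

215 km

From C = C₀·e^(−kt), t = ln(C₀/C)/k = ln(67/4.2)/0.30 = 2.77/0.30 = 9.232 d.
Distance = v·t = 0.27 m/s × 7.976e+05 s = 2.154e+05 m = 215.4 km.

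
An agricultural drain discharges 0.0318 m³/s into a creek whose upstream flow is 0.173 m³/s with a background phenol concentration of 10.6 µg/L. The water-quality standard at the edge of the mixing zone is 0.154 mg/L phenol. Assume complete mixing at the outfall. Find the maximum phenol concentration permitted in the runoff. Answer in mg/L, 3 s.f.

0.934 mg/L

10.6 µg/L = 0.0106 mg/L.
Mass balance: 0.154·0.2048 = 0.0318·Cₑ + 0.173·0.0106.
Cₑ = (0.03154 − 0.001834) / 0.0318 = 0.9341 mg/L.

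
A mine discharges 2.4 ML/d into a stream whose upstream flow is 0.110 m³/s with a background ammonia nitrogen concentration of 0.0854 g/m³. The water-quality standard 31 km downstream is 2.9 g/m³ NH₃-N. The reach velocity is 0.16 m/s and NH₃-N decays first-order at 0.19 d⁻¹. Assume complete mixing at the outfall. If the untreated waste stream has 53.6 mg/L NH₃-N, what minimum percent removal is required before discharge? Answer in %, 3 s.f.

59.5 %

2.4 ML/d = 0.02778 m³/s.
Travel time to the compliance point: t = 3.1e+04/0.16 = 1.938e+05 s = 2.242 d; decay factor exp(−0.19·2.242) = 0.6531.
So the concentration just after mixing may be at most 2.9/0.6531 = 4.441 mg/L.
Mass balance: 4.441·0.1378 = 0.02778·Cₑ + 0.11·0.0854.
Cₑ = (0.6118 − 0.009394) / 0.02778 = 21.69 mg/L.
Required removal = 1 − 21.69/53.6 = 59.54 %.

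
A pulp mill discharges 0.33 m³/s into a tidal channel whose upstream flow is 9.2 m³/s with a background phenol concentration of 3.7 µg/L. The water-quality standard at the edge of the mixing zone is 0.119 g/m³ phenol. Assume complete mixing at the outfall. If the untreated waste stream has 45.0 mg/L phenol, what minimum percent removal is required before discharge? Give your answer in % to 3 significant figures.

3.7 µg/L = 0.0037 mg/L.
Mass balance: 0.119·9.53 = 0.33·Cₑ + 9.2·0.0037.
Cₑ = (1.134 − 0.03404) / 0.33 = 3.333 mg/L.
Required removal = 1 − 3.333/45.0 = 92.59 %.

92.6 %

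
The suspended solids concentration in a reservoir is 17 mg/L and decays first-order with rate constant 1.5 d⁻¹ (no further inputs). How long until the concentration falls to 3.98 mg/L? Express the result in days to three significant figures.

t = ln(C₀/C)/k = ln(17/3.98)/1.5 = 1.452/1.5 = 0.968 d.

0.968 d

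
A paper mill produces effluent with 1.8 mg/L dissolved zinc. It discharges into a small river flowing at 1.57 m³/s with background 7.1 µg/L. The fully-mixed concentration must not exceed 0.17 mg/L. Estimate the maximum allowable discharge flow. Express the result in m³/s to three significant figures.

7.1 µg/L = 0.0071 mg/L.
Mass balance at complete mixing: C_std·(Q_w + Q_r) = Q_w·C_e + Q_r·C_b.
Rearranging, Q_w = Q_r·(C_std − C_b)/(C_e − C_std) = 1.57·(0.17 − 0.0071) / (1.8 − 0.17) = 0.1569 m³/s.

0.157 m³/s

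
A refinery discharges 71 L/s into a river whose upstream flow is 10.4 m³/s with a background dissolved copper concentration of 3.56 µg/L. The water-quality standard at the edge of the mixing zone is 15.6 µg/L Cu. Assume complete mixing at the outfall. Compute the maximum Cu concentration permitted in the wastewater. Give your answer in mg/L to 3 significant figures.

1.78 mg/L

71 L/s = 0.071 m³/s.
3.56 µg/L = 0.00356 mg/L.
15.6 µg/L = 0.0156 mg/L.
Mass balance: 0.0156·10.47 = 0.071·Cₑ + 10.4·0.00356.
Cₑ = (0.1633 − 0.03702) / 0.071 = 1.779 mg/L.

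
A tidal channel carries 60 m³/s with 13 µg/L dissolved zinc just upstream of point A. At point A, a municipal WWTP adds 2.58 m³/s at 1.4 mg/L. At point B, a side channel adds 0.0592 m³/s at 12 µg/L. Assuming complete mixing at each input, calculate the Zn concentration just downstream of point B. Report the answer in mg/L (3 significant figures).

0.0701 mg/L

13 µg/L = 0.013 mg/L.
After input A: C = (60·0.013 + 2.58·1.4) / 62.58 = 0.07018 mg/L.
12 µg/L = 0.012 mg/L.
After input B: C = (62.58·0.07018 + 0.0592·0.012) / 62.64 = 0.07013 mg/L.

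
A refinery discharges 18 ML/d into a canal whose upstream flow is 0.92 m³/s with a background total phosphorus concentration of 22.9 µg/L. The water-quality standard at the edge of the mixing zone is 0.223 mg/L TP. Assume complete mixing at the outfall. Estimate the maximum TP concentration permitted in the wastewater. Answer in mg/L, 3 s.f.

1.11 mg/L

18 ML/d = 0.2083 m³/s.
22.9 µg/L = 0.0229 mg/L.
Mass balance: 0.223·1.128 = 0.2083·Cₑ + 0.92·0.0229.
Cₑ = (0.2516 − 0.02107) / 0.2083 = 1.107 mg/L.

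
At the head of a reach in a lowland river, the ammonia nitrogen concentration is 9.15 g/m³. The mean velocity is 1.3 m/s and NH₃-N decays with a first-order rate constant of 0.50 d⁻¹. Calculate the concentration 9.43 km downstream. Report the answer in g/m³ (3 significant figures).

Travel time t = 9.43 km / 1.3 m/s = 9430/1.3 = 7254 s = 0.08396 d.
First-order decay: C = 9.15·exp(−0.50·0.08396) = 9.15·0.9589 = 8.774 g/m³.

8.77 g/m³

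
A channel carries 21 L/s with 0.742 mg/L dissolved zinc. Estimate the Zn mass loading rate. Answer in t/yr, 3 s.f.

21 L/s = 0.021 m³/s.
Mass flux = Q·C = 0.021 m³/s × 0.742 g/m³ = 0.01558 g/s.
= 0.01558 g/s × 31.56 = 0.4917 t/yr.

0.492 t/yr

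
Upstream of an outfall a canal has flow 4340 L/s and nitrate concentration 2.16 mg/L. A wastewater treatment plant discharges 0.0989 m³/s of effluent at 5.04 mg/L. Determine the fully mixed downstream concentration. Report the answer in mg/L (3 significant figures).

2.22 mg/L

4340 L/s = 4.34 m³/s.
By mass balance at complete mixing, C = (0.0989·5.04 + 4.34·2.16) / (0.0989 + 4.34) = 9.873/4.439 = 2.224 mg/L.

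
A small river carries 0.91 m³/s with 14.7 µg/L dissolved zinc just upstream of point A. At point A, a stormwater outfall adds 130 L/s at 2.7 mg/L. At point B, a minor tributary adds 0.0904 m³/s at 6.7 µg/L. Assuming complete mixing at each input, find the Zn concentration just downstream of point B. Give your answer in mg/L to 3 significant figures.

14.7 µg/L = 0.0147 mg/L.
130 L/s = 0.13 m³/s.
After input A: C = (0.91·0.0147 + 0.13·2.7) / 1.04 = 0.3504 mg/L.
6.7 µg/L = 0.0067 mg/L.
After input B: C = (1.04·0.3504 + 0.0904·0.0067) / 1.13 = 0.3229 mg/L.

0.323 mg/L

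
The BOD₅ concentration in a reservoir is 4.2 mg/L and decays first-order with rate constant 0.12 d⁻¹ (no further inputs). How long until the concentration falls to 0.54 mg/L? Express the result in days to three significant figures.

17.1 d

t = ln(C₀/C)/k = ln(4.2/0.54)/0.12 = 2.051/0.12 = 17.09 d.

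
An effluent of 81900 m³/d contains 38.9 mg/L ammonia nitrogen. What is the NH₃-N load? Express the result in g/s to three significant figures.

81900 m³/d = 0.9479 m³/s.
Mass flux = Q·C = 0.9479 m³/s × 38.9 g/m³ = 36.87 g/s.

36.9 g/s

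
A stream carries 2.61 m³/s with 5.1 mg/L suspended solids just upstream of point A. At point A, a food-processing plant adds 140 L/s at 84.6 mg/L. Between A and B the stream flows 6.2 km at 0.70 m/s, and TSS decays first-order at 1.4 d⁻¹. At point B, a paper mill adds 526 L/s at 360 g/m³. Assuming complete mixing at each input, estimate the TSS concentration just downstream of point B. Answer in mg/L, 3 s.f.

64.5 mg/L

140 L/s = 0.14 m³/s.
After input A: C = (2.61·5.1 + 0.14·84.6) / 2.75 = 9.147 mg/L.
Over the 6.2 km reach to input B (t = 8857 s = 0.1025 d), decay gives C = 9.147·exp(−1.4·0.1025) = 7.924 mg/L.
526 L/s = 0.526 m³/s.
After input B: C = (2.75·7.924 + 0.526·360) / 3.276 = 64.45 mg/L.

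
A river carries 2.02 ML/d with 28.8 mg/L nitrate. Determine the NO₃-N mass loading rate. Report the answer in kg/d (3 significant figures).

58.2 kg/d

2.02 ML/d = 0.02338 m³/s.
Mass flux = Q·C = 0.02338 m³/s × 28.8 g/m³ = 0.6733 g/s.
= 0.6733 g/s × 86.4 = 58.18 kg/d.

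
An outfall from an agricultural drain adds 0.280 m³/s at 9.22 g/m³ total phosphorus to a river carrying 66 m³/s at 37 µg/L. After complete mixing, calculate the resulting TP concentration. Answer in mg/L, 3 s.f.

0.0758 mg/L

37 µg/L = 0.037 mg/L.
Conservation of mass across the mixing zone: C = (0.28·9.22 + 66·0.037) / (0.28 + 66) = 5.024/66.28 = 0.07579 mg/L.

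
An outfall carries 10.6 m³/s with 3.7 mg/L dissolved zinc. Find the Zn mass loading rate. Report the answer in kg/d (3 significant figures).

3390 kg/d

Mass flux = Q·C = 10.6 m³/s × 3.7 g/m³ = 39.22 g/s.
= 39.22 g/s × 86.4 = 3389 kg/d.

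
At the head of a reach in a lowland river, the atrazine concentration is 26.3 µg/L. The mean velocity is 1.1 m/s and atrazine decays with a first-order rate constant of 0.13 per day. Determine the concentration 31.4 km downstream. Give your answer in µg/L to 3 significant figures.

25.2 µg/L

Travel time t = 31.4 km / 1.1 m/s = 3.14e+04/1.1 = 2.855e+04 s = 0.3304 d.
First-order decay: C = 26.3·exp(−0.13·0.3304) = 26.3·0.958 = 25.19 µg/L.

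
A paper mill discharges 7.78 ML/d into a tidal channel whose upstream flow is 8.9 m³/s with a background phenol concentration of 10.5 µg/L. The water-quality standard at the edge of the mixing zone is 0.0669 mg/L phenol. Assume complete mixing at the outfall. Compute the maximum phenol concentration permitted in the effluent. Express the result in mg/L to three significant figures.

7.78 ML/d = 0.09005 m³/s.
10.5 µg/L = 0.0105 mg/L.
Mass balance: 0.0669·8.99 = 0.09005·Cₑ + 8.9·0.0105.
Cₑ = (0.6014 − 0.09345) / 0.09005 = 5.641 mg/L.

5.64 mg/L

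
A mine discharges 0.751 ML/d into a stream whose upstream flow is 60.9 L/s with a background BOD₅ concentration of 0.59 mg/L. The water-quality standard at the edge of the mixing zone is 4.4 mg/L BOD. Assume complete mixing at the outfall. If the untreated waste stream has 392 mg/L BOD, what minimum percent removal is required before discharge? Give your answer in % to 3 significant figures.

92.1 %

0.751 ML/d = 0.008692 m³/s.
60.9 L/s = 0.0609 m³/s.
Mass balance: 4.4·0.06959 = 0.008692·Cₑ + 0.0609·0.59.
Cₑ = (0.3062 − 0.03593) / 0.008692 = 31.09 mg/L.
Required removal = 1 − 31.09/392 = 92.07 %.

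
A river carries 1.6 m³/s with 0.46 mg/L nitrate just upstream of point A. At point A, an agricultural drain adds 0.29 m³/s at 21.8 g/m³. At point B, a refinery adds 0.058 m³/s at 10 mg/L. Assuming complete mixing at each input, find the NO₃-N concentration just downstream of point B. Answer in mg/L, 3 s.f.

After input A: C = (1.6·0.46 + 0.29·21.8) / 1.89 = 3.734 mg/L.
After input B: C = (1.89·3.734 + 0.058·10) / 1.948 = 3.921 mg/L.

3.92 mg/L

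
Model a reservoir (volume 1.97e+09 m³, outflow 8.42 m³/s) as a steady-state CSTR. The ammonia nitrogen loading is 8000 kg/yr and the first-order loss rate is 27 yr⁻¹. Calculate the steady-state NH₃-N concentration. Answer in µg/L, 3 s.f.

Outflow Q = 8.42 m³/s × 3.156e+07 s/yr = 2.657e+08 m³/yr.
Steady-state CSTR mass balance: W = Q·C + k·V·C, so C = W/(Q + kV).
Q + kV = 2.657e+08 + 27·1.97e+09 = 5.346e+10 m³/yr.
C = 8000/5.346e+10 = 1.497e-07 kg/m³ = 0.0001497 mg/L = 0.1497 µg/L.

0.150 µg/L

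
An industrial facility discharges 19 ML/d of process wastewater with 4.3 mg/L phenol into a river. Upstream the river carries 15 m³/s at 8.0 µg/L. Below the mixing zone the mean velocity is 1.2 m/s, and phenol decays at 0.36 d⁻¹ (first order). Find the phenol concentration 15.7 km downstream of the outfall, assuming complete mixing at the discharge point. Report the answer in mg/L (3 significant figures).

19 ML/d = 0.2199 m³/s.
8.0 µg/L = 0.008 mg/L.
After complete mixing, C₀ = (0.2199·4.3 + 15·0.008) / 15.22 = 0.07001 mg/L.
Travel time t = 1.57e+04 m / 1.2 m/s = 1.308e+04 s = 0.1514 d.
C = 0.07001·exp(−0.36·0.1514) = 0.07001·0.9469 = 0.0663 mg/L.

0.0663 mg/L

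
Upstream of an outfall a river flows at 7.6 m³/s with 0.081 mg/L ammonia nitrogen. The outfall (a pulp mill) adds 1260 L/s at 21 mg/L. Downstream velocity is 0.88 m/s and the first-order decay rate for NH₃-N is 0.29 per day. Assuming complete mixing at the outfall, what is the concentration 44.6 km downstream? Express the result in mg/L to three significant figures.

1260 L/s = 1.26 m³/s.
After complete mixing, C₀ = (1.26·21 + 7.6·0.081) / 8.86 = 3.056 mg/L.
Travel time t = 4.46e+04 m / 0.88 m/s = 5.068e+04 s = 0.5866 d.
C = 3.056·exp(−0.29·0.5866) = 3.056·0.8436 = 2.578 mg/L.

2.58 mg/L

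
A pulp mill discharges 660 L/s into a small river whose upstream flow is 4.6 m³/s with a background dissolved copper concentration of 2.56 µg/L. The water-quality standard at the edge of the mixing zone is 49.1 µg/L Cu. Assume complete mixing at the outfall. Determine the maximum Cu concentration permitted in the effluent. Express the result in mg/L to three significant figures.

0.373 mg/L

660 L/s = 0.66 m³/s.
2.56 µg/L = 0.00256 mg/L.
49.1 µg/L = 0.0491 mg/L.
Mass balance: 0.0491·5.26 = 0.66·Cₑ + 4.6·0.00256.
Cₑ = (0.2583 − 0.01178) / 0.66 = 0.3735 mg/L.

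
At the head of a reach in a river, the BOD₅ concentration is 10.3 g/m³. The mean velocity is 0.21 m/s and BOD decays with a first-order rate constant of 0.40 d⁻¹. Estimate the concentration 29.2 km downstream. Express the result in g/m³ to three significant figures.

5.41 g/m³

Travel time t = 29.2 km / 0.21 m/s = 2.92e+04/0.21 = 1.39e+05 s = 1.609 d.
First-order decay: C = 10.3·exp(−0.40·1.609) = 10.3·0.5253 = 5.411 g/m³.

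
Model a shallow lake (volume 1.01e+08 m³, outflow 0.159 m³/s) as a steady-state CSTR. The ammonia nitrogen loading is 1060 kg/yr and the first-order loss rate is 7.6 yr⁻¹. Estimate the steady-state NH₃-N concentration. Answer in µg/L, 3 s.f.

Outflow Q = 0.159 m³/s × 3.156e+07 s/yr = 5.018e+06 m³/yr.
Steady-state CSTR mass balance: W = Q·C + k·V·C, so C = W/(Q + kV).
Q + kV = 5.018e+06 + 7.6·1.01e+08 = 7.726e+08 m³/yr.
C = 1060/7.726e+08 = 1.372e-06 kg/m³ = 0.001372 mg/L = 1.372 µg/L.

1.37 µg/L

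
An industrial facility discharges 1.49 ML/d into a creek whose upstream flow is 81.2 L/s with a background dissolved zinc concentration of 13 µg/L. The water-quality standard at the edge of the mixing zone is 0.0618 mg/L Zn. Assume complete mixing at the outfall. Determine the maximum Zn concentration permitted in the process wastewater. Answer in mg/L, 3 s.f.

1.49 ML/d = 0.01725 m³/s.
81.2 L/s = 0.0812 m³/s.
13 µg/L = 0.013 mg/L.
Mass balance: 0.0618·0.09845 = 0.01725·Cₑ + 0.0812·0.013.
Cₑ = (0.006084 − 0.001056) / 0.01725 = 0.2916 mg/L.

0.292 mg/L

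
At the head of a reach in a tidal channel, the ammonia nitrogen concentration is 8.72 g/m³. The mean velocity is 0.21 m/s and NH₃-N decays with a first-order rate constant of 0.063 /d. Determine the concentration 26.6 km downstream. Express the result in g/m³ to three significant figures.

7.95 g/m³

Travel time t = 26.6 km / 0.21 m/s = 2.66e+04/0.21 = 1.267e+05 s = 1.466 d.
First-order decay: C = 8.72·exp(−0.063·1.466) = 8.72·0.9118 = 7.951 g/m³.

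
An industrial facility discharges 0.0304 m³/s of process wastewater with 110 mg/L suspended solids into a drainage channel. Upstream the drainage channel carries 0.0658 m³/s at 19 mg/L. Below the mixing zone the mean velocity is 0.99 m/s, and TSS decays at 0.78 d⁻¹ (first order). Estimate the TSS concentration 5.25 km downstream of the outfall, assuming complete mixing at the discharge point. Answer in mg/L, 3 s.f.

45.5 mg/L

After complete mixing, C₀ = (0.0304·110 + 0.0658·19) / 0.0962 = 47.76 mg/L.
Travel time t = 5250 m / 0.99 m/s = 5303 s = 0.06138 d.
C = 47.76·exp(−0.78·0.06138) = 47.76·0.9533 = 45.52 mg/L.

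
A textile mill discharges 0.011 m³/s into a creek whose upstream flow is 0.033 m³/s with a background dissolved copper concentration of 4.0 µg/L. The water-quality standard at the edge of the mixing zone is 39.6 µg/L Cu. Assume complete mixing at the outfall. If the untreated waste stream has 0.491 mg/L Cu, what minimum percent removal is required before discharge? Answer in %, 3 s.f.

4.0 µg/L = 0.004 mg/L.
39.6 µg/L = 0.0396 mg/L.
Mass balance: 0.0396·0.044 = 0.011·Cₑ + 0.033·0.004.
Cₑ = (0.001742 − 0.000132) / 0.011 = 0.1464 mg/L.
Required removal = 1 − 0.1464/0.491 = 70.18 %.

70.2 %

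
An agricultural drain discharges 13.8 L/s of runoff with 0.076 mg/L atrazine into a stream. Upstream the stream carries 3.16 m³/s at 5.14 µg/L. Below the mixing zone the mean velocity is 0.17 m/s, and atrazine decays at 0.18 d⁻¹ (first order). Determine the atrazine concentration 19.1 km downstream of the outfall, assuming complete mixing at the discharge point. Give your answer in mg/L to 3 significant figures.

0.00431 mg/L

13.8 L/s = 0.0138 m³/s.
5.14 µg/L = 0.00514 mg/L.
After complete mixing, C₀ = (0.0138·0.076 + 3.16·0.00514) / 3.174 = 0.005448 mg/L.
Travel time t = 1.91e+04 m / 0.17 m/s = 1.124e+05 s = 1.3 d.
C = 0.005448·exp(−0.18·1.3) = 0.005448·0.7913 = 0.004311 mg/L.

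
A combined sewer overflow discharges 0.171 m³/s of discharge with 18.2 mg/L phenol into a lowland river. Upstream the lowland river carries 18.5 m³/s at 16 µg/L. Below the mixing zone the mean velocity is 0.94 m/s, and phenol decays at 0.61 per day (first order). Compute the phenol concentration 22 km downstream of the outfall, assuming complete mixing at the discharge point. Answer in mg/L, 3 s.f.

16 µg/L = 0.016 mg/L.
After complete mixing, C₀ = (0.171·18.2 + 18.5·0.016) / 18.67 = 0.1825 mg/L.
Travel time t = 2.2e+04 m / 0.94 m/s = 2.34e+04 s = 0.2709 d.
C = 0.1825·exp(−0.61·0.2709) = 0.1825·0.8477 = 0.1547 mg/L.

0.155 mg/L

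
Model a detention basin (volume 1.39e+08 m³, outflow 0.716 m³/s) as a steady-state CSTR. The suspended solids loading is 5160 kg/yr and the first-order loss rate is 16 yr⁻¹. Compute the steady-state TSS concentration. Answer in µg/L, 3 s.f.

Outflow Q = 0.716 m³/s × 3.156e+07 s/yr = 2.26e+07 m³/yr.
Steady-state CSTR mass balance: W = Q·C + k·V·C, so C = W/(Q + kV).
Q + kV = 2.26e+07 + 16·1.39e+08 = 2.247e+09 m³/yr.
C = 5160/2.247e+09 = 2.297e-06 kg/m³ = 0.002297 mg/L = 2.297 µg/L.

2.30 µg/L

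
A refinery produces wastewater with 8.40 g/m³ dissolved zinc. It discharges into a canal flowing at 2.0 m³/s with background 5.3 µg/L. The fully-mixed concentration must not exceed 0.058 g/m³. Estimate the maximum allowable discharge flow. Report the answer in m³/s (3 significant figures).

5.3 µg/L = 0.0053 mg/L.
Mass balance at complete mixing: C_std·(Q_w + Q_r) = Q_w·C_e + Q_r·C_b.
Rearranging, Q_w = Q_r·(C_std − C_b)/(C_e − C_std) = 2.0·(0.058 − 0.0053) / (8.4 − 0.058) = 0.01263 m³/s.

0.0126 m³/s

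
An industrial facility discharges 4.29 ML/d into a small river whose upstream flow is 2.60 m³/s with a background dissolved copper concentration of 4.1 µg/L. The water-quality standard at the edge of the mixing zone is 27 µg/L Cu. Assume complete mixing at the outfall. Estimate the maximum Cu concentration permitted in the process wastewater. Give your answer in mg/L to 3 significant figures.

4.29 ML/d = 0.04965 m³/s.
4.1 µg/L = 0.0041 mg/L.
27 µg/L = 0.027 mg/L.
Mass balance: 0.027·2.65 = 0.04965·Cₑ + 2.6·0.0041.
Cₑ = (0.07154 − 0.01066) / 0.04965 = 1.226 mg/L.

1.23 mg/L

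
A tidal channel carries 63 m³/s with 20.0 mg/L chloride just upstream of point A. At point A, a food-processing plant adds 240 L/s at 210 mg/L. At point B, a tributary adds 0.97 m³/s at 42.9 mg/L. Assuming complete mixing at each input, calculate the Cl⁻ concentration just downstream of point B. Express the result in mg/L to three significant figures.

21.1 mg/L

240 L/s = 0.24 m³/s.
After input A: C = (63·20 + 0.24·210) / 63.24 = 20.72 mg/L.
After input B: C = (63.24·20.72 + 0.97·42.9) / 64.21 = 21.06 mg/L.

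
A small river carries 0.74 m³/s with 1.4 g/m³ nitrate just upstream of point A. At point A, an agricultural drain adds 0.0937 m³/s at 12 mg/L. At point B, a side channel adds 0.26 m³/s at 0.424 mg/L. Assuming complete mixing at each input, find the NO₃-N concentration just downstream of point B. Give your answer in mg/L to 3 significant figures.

After input A: C = (0.74·1.4 + 0.0937·12) / 0.8337 = 2.591 mg/L.
After input B: C = (0.8337·2.591 + 0.26·0.424) / 1.094 = 2.076 mg/L.

2.08 mg/L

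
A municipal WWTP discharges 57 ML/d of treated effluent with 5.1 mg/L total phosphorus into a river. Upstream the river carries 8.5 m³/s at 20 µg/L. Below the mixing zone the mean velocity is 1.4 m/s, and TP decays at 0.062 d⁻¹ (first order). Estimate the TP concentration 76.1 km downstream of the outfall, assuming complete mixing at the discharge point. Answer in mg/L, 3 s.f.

57 ML/d = 0.6597 m³/s.
20 µg/L = 0.02 mg/L.
After complete mixing, C₀ = (0.6597·5.1 + 8.5·0.02) / 9.16 = 0.3859 mg/L.
Travel time t = 7.61e+04 m / 1.4 m/s = 5.436e+04 s = 0.6291 d.
C = 0.3859·exp(−0.062·0.6291) = 0.3859·0.9617 = 0.3711 mg/L.

0.371 mg/L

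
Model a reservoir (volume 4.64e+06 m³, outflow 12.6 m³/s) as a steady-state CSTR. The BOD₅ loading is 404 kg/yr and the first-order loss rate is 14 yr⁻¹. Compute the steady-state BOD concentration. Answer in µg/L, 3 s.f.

0.873 µg/L

Outflow Q = 12.6 m³/s × 3.156e+07 s/yr = 3.976e+08 m³/yr.
Steady-state CSTR mass balance: W = Q·C + k·V·C, so C = W/(Q + kV).
Q + kV = 3.976e+08 + 14·4.64e+06 = 4.626e+08 m³/yr.
C = 404/4.626e+08 = 8.734e-07 kg/m³ = 0.0008734 mg/L = 0.8734 µg/L.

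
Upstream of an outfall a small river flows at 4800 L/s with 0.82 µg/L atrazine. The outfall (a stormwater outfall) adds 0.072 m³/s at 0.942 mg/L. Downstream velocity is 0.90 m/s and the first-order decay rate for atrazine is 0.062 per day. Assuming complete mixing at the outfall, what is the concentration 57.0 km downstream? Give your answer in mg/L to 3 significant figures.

0.0141 mg/L

4800 L/s = 4.8 m³/s.
0.82 µg/L = 0.00082 mg/L.
After complete mixing, C₀ = (0.072·0.942 + 4.8·0.00082) / 4.872 = 0.01473 mg/L.
Travel time t = 5.7e+04 m / 0.90 m/s = 6.333e+04 s = 0.733 d.
C = 0.01473·exp(−0.062·0.733) = 0.01473·0.9556 = 0.01407 mg/L.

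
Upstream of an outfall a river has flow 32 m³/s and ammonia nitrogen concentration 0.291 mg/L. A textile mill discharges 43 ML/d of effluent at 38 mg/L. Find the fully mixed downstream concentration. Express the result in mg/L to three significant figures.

0.868 mg/L

43 ML/d = 0.4977 m³/s.
Flow-weighted mixing gives C = (0.4977·38 + 32·0.291) / (0.4977 + 32) = 28.22/32.5 = 0.8685 mg/L.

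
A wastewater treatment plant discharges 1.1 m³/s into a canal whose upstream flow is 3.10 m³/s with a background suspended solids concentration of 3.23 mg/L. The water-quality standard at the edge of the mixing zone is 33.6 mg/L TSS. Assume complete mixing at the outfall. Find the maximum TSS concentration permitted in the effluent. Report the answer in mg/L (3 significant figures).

119 mg/L

Mass balance: 33.6·4.2 = 1.1·Cₑ + 3.1·3.23.
Cₑ = (141.1 − 10.01) / 1.1 = 119.2 mg/L.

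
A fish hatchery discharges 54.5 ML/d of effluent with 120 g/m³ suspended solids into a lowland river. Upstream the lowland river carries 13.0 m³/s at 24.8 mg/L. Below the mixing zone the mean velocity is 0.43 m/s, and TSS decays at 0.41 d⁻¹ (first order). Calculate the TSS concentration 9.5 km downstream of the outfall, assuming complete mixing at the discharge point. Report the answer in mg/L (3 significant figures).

54.5 ML/d = 0.6308 m³/s.
After complete mixing, C₀ = (0.6308·120 + 13·24.8) / 13.63 = 29.21 mg/L.
Travel time t = 9500 m / 0.43 m/s = 2.209e+04 s = 0.2557 d.
C = 29.21·exp(−0.41·0.2557) = 29.21·0.9005 = 26.3 mg/L.

26.3 mg/L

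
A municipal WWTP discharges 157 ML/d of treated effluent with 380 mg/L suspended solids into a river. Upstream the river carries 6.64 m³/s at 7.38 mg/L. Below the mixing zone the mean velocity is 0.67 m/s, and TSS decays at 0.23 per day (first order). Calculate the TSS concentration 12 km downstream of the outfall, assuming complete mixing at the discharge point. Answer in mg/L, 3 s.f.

83.4 mg/L

157 ML/d = 1.817 m³/s.
After complete mixing, C₀ = (1.817·380 + 6.64·7.38) / 8.457 = 87.44 mg/L.
Travel time t = 1.2e+04 m / 0.67 m/s = 1.791e+04 s = 0.2073 d.
C = 87.44·exp(−0.23·0.2073) = 87.44·0.9534 = 83.37 mg/L.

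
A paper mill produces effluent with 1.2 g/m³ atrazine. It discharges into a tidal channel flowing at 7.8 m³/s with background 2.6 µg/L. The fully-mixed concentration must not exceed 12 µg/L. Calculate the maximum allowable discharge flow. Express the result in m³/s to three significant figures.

0.0617 m³/s

2.6 µg/L = 0.0026 mg/L.
12 µg/L = 0.012 mg/L.
Mass balance at complete mixing: C_std·(Q_w + Q_r) = Q_w·C_e + Q_r·C_b.
Rearranging, Q_w = Q_r·(C_std − C_b)/(C_e − C_std) = 7.8·(0.012 − 0.0026) / (1.2 − 0.012) = 0.06172 m³/s.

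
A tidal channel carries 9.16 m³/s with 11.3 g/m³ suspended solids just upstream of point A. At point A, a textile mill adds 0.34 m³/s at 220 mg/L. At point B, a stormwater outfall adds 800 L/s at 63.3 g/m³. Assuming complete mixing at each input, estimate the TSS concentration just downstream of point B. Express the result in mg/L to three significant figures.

22.2 mg/L

After input A: C = (9.16·11.3 + 0.34·220) / 9.5 = 18.77 mg/L.
800 L/s = 0.8 m³/s.
After input B: C = (9.5·18.77 + 0.8·63.3) / 10.3 = 22.23 mg/L.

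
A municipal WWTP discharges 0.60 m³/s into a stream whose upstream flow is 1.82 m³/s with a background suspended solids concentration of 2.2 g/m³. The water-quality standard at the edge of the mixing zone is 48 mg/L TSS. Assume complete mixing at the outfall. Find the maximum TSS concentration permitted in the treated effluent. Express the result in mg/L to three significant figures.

187 mg/L

Mass balance: 48·2.42 = 0.6·Cₑ + 1.82·2.2.
Cₑ = (116.2 − 4.004) / 0.6 = 186.9 mg/L.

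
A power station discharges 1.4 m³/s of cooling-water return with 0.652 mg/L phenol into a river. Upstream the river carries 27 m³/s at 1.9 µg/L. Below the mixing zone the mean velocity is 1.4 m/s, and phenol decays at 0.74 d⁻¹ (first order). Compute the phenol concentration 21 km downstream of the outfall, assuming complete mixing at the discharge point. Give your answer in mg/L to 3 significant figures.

0.0299 mg/L

1.9 µg/L = 0.0019 mg/L.
After complete mixing, C₀ = (1.4·0.652 + 27·0.0019) / 28.4 = 0.03395 mg/L.
Travel time t = 2.1e+04 m / 1.4 m/s = 1.5e+04 s = 0.1736 d.
C = 0.03395·exp(−0.74·0.1736) = 0.03395·0.8794 = 0.02985 mg/L.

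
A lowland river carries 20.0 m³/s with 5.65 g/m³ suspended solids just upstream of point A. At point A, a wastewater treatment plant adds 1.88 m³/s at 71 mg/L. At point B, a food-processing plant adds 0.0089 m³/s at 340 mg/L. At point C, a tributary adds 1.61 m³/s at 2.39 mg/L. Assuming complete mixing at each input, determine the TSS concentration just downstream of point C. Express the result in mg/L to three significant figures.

After input A: C = (20·5.65 + 1.88·71) / 21.88 = 11.27 mg/L.
After input B: C = (21.88·11.27 + 0.0089·340) / 21.89 = 11.4 mg/L.
After input C: C = (21.89·11.4 + 1.61·2.39) / 23.5 = 10.78 mg/L.

10.8 mg/L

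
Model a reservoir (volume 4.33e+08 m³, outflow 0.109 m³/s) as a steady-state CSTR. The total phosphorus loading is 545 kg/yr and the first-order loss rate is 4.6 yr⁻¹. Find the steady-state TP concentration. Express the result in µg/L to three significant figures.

Outflow Q = 0.109 m³/s × 3.156e+07 s/yr = 3.44e+06 m³/yr.
Steady-state CSTR mass balance: W = Q·C + k·V·C, so C = W/(Q + kV).
Q + kV = 3.44e+06 + 4.6·4.33e+08 = 1.995e+09 m³/yr.
C = 545/1.995e+09 = 2.732e-07 kg/m³ = 0.0002732 mg/L = 0.2732 µg/L.

0.273 µg/L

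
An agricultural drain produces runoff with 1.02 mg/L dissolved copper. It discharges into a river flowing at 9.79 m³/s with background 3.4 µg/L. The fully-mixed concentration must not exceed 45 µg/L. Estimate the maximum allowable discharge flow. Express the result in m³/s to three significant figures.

3.4 µg/L = 0.0034 mg/L.
45 µg/L = 0.045 mg/L.
Mass balance at complete mixing: C_std·(Q_w + Q_r) = Q_w·C_e + Q_r·C_b.
Rearranging, Q_w = Q_r·(C_std − C_b)/(C_e − C_std) = 9.79·(0.045 − 0.0034) / (1.02 − 0.045) = 0.4177 m³/s.

0.418 m³/s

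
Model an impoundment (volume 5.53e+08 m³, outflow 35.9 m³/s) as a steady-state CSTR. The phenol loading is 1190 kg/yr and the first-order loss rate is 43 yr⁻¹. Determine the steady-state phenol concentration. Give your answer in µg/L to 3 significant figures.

0.0478 µg/L

Outflow Q = 35.9 m³/s × 3.156e+07 s/yr = 1.133e+09 m³/yr.
Steady-state CSTR mass balance: W = Q·C + k·V·C, so C = W/(Q + kV).
Q + kV = 1.133e+09 + 43·5.53e+08 = 2.491e+10 m³/yr.
C = 1190/2.491e+10 = 4.777e-08 kg/m³ = 4.777e-05 mg/L = 0.04777 µg/L.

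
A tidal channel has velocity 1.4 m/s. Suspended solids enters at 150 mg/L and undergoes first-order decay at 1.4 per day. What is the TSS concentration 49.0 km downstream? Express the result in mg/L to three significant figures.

85.1 mg/L

Travel time t = 49.0 km / 1.4 m/s = 4.9e+04/1.4 = 3.5e+04 s = 0.4051 d.
First-order decay: C = 150·exp(−1.4·0.4051) = 150·0.5672 = 85.07 mg/L.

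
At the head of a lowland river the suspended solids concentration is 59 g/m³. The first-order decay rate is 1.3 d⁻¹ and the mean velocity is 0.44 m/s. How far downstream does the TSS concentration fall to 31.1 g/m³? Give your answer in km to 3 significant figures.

From C = C₀·e^(−kt), t = ln(C₀/C)/k = ln(59/31.1)/1.3 = 0.6403/1.3 = 0.4926 d.
Distance = v·t = 0.44 m/s × 4.256e+04 s = 1.873e+04 m = 18.73 km.

18.7 km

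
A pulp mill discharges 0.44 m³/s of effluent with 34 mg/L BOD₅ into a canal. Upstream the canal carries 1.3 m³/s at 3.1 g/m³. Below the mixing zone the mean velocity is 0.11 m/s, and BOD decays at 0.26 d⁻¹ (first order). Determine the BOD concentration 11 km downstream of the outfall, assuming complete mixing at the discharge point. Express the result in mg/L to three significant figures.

8.08 mg/L

After complete mixing, C₀ = (0.44·34 + 1.3·3.1) / 1.74 = 10.91 mg/L.
Travel time t = 1.1e+04 m / 0.11 m/s = 1e+05 s = 1.157 d.
C = 10.91·exp(−0.26·1.157) = 10.91·0.7401 = 8.078 mg/L.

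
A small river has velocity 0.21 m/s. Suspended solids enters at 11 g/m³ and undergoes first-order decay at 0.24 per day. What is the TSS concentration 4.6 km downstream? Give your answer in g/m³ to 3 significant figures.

Travel time t = 4.6 km / 0.21 m/s = 4600/0.21 = 2.19e+04 s = 0.2535 d.
First-order decay: C = 11·exp(−0.24·0.2535) = 11·0.941 = 10.35 g/m³.

10.4 g/m³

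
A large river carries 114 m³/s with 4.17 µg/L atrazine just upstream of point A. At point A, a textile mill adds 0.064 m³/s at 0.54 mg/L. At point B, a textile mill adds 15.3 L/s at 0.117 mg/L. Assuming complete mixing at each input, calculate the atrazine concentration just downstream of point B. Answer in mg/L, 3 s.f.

4.17 µg/L = 0.00417 mg/L.
After input A: C = (114·0.00417 + 0.064·0.54) / 114.1 = 0.004471 mg/L.
15.3 L/s = 0.0153 m³/s.
After input B: C = (114.1·0.004471 + 0.0153·0.117) / 114.1 = 0.004486 mg/L.

0.00449 mg/L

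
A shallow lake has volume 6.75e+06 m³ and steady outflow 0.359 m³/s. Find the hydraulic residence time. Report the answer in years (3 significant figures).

Q = 0.359 m³/s × 3.156e+07 s/yr = 1.133e+07 m³/yr.
Hydraulic residence time τ = V/Q = 6.75e+06/1.133e+07 = 0.5958 yr.

0.596 yr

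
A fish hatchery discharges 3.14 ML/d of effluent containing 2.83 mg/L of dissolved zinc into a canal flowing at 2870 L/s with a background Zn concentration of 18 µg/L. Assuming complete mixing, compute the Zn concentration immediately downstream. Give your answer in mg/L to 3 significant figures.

0.0532 mg/L

3.14 ML/d = 0.03634 m³/s.
2870 L/s = 2.87 m³/s.
18 µg/L = 0.018 mg/L.
Conservation of mass across the mixing zone: C = (0.03634·2.83 + 2.87·0.018) / (0.03634 + 2.87) = 0.1545/2.906 = 0.05316 mg/L.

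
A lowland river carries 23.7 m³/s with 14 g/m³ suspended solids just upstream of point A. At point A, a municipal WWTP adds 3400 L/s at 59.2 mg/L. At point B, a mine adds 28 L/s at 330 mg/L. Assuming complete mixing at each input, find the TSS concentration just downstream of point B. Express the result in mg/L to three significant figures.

20.0 mg/L

3400 L/s = 3.4 m³/s.
After input A: C = (23.7·14 + 3.4·59.2) / 27.1 = 19.67 mg/L.
28 L/s = 0.028 m³/s.
After input B: C = (27.1·19.67 + 0.028·330) / 27.13 = 19.99 mg/L.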